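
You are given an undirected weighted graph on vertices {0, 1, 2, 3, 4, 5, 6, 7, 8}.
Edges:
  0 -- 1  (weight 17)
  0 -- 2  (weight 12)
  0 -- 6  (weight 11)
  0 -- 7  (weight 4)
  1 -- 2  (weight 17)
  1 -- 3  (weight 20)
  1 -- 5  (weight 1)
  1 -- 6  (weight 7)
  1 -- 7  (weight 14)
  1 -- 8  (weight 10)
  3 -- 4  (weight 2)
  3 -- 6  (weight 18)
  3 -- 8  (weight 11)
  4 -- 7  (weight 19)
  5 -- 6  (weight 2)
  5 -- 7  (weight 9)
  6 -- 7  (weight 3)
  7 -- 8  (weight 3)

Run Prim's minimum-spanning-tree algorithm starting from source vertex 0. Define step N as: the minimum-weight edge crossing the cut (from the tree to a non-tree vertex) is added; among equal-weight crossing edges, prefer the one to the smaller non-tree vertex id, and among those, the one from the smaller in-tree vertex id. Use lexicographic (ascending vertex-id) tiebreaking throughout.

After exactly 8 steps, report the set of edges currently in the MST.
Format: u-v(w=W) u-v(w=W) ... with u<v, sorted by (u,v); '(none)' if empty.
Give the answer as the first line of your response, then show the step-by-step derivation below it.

0-2(w=12) 0-7(w=4) 1-5(w=1) 3-4(w=2) 3-8(w=11) 5-6(w=2) 6-7(w=3) 7-8(w=3)

step 1: add edge 0-7 (w=4); MST = {0-7(w=4)}
step 2: add edge 6-7 (w=3); MST = {0-7(w=4) 6-7(w=3)}
step 3: add edge 5-6 (w=2); MST = {0-7(w=4) 5-6(w=2) 6-7(w=3)}
step 4: add edge 1-5 (w=1); MST = {0-7(w=4) 1-5(w=1) 5-6(w=2) 6-7(w=3)}
step 5: add edge 7-8 (w=3); MST = {0-7(w=4) 1-5(w=1) 5-6(w=2) 6-7(w=3) 7-8(w=3)}
step 6: add edge 3-8 (w=11); MST = {0-7(w=4) 1-5(w=1) 3-8(w=11) 5-6(w=2) 6-7(w=3) 7-8(w=3)}
step 7: add edge 3-4 (w=2); MST = {0-7(w=4) 1-5(w=1) 3-4(w=2) 3-8(w=11) 5-6(w=2) 6-7(w=3) 7-8(w=3)}
step 8: add edge 0-2 (w=12); MST = {0-2(w=12) 0-7(w=4) 1-5(w=1) 3-4(w=2) 3-8(w=11) 5-6(w=2) 6-7(w=3) 7-8(w=3)}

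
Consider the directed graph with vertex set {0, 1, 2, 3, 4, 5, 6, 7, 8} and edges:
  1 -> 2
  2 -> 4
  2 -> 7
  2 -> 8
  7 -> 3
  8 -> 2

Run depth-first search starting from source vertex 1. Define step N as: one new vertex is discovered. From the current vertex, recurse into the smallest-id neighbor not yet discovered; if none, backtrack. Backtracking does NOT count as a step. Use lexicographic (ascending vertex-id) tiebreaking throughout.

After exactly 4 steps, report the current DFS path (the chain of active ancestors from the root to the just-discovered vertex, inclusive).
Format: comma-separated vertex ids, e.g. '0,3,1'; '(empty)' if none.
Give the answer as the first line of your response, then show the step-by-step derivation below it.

1,2,7

step 1: discover 1; path=1; order=1
step 2: discover 2; path=1>2; order=1,2
step 3: discover 4; path=1>2>4; order=1,2,4
step 4: discover 7; path=1>2>7; order=1,2,4,7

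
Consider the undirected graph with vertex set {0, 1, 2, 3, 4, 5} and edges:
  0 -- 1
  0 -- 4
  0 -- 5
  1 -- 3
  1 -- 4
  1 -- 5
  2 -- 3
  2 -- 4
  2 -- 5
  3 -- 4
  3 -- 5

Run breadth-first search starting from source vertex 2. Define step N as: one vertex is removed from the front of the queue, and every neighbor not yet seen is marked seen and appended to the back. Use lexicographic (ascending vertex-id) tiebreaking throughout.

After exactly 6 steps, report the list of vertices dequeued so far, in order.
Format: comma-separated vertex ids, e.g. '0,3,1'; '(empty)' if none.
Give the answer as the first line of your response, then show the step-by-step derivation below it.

2,3,4,5,1,0

step 1: dequeue 2; queue=[3,4,5]; order=2
step 2: dequeue 3; queue=[4,5,1]; order=2,3
step 3: dequeue 4; queue=[5,1,0]; order=2,3,4
step 4: dequeue 5; queue=[1,0]; order=2,3,4,5
step 5: dequeue 1; queue=[0]; order=2,3,4,5,1
step 6: dequeue 0; queue=[(empty)]; order=2,3,4,5,1,0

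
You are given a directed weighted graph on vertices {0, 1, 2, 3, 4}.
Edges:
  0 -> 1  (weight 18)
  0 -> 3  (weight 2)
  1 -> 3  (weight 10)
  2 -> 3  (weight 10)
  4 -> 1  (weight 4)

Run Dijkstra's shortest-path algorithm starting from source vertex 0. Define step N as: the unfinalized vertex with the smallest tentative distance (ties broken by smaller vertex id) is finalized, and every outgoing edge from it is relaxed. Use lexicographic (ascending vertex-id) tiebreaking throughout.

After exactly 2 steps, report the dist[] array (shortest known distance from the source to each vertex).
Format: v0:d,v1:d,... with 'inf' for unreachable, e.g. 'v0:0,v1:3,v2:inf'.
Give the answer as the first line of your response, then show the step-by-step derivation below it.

v0:0,v1:18,v2:inf,v3:2,v4:inf

step 1: dist = v0:0,v1:18,v2:inf,v3:2,v4:inf
step 2: dist = v0:0,v1:18,v2:inf,v3:2,v4:inf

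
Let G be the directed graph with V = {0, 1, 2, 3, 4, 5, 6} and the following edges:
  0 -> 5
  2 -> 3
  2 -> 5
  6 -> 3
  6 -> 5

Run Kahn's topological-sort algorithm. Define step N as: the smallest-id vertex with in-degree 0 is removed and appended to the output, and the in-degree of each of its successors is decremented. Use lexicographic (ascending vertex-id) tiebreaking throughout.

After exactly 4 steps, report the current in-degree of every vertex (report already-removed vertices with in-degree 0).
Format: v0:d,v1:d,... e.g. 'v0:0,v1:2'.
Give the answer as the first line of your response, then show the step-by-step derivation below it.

v0:0,v1:0,v2:0,v3:1,v4:0,v5:1,v6:0

step 1: output 0; order=[0]; indeg=(0,0,0,2,0,2,0)
step 2: output 1; order=[0,1]; indeg=(0,0,0,2,0,2,0)
step 3: output 2; order=[0,1,2]; indeg=(0,0,0,1,0,1,0)
step 4: output 4; order=[0,1,2,4]; indeg=(0,0,0,1,0,1,0)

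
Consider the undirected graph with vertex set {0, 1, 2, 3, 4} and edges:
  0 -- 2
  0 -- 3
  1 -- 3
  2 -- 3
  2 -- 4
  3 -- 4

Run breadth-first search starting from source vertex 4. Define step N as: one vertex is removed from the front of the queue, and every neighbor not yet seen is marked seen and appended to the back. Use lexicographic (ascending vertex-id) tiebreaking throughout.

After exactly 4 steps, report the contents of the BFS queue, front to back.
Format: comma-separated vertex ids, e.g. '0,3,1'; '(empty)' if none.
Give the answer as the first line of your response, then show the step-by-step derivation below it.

1

step 1: dequeue 4; queue=[2,3]; order=4
step 2: dequeue 2; queue=[3,0]; order=4,2
step 3: dequeue 3; queue=[0,1]; order=4,2,3
step 4: dequeue 0; queue=[1]; order=4,2,3,0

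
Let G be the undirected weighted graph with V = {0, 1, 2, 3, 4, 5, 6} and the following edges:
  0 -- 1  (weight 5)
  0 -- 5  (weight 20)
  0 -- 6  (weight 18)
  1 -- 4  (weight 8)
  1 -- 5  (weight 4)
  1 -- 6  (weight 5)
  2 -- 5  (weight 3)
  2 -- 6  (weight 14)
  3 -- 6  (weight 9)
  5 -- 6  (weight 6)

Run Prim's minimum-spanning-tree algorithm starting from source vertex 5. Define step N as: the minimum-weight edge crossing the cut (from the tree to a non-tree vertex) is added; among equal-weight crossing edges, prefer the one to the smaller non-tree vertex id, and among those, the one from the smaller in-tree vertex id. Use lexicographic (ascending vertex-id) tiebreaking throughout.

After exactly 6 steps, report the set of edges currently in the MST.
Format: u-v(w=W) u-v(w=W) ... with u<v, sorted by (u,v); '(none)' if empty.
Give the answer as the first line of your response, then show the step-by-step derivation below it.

0-1(w=5) 1-4(w=8) 1-5(w=4) 1-6(w=5) 2-5(w=3) 3-6(w=9)

step 1: add edge 2-5 (w=3); MST = {2-5(w=3)}
step 2: add edge 1-5 (w=4); MST = {1-5(w=4) 2-5(w=3)}
step 3: add edge 0-1 (w=5); MST = {0-1(w=5) 1-5(w=4) 2-5(w=3)}
step 4: add edge 1-6 (w=5); MST = {0-1(w=5) 1-5(w=4) 1-6(w=5) 2-5(w=3)}
step 5: add edge 1-4 (w=8); MST = {0-1(w=5) 1-4(w=8) 1-5(w=4) 1-6(w=5) 2-5(w=3)}
step 6: add edge 3-6 (w=9); MST = {0-1(w=5) 1-4(w=8) 1-5(w=4) 1-6(w=5) 2-5(w=3) 3-6(w=9)}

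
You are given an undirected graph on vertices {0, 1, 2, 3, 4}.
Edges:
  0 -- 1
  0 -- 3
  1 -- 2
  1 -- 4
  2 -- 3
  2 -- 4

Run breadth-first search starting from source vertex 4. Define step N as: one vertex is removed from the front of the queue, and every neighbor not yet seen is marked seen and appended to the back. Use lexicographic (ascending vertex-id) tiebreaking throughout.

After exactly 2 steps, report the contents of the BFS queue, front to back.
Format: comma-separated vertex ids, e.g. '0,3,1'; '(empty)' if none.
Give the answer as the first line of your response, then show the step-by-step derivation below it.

2,0

step 1: dequeue 4; queue=[1,2]; order=4
step 2: dequeue 1; queue=[2,0]; order=4,1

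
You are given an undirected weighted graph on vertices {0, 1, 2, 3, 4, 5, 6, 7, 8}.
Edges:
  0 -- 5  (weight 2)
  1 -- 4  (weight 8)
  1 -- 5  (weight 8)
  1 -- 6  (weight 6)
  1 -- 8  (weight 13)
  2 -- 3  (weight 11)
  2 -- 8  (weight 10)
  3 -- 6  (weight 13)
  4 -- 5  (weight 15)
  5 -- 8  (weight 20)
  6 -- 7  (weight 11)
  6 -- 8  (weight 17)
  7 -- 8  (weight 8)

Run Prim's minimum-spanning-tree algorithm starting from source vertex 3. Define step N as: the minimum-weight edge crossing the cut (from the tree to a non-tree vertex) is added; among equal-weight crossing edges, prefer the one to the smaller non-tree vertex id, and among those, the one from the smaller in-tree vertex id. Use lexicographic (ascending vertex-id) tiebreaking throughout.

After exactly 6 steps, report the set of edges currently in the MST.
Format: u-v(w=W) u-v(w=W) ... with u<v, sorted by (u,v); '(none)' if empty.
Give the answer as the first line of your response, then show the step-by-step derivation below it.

1-4(w=8) 1-6(w=6) 2-3(w=11) 2-8(w=10) 6-7(w=11) 7-8(w=8)

step 1: add edge 2-3 (w=11); MST = {2-3(w=11)}
step 2: add edge 2-8 (w=10); MST = {2-3(w=11) 2-8(w=10)}
step 3: add edge 7-8 (w=8); MST = {2-3(w=11) 2-8(w=10) 7-8(w=8)}
step 4: add edge 6-7 (w=11); MST = {2-3(w=11) 2-8(w=10) 6-7(w=11) 7-8(w=8)}
step 5: add edge 1-6 (w=6); MST = {1-6(w=6) 2-3(w=11) 2-8(w=10) 6-7(w=11) 7-8(w=8)}
step 6: add edge 1-4 (w=8); MST = {1-4(w=8) 1-6(w=6) 2-3(w=11) 2-8(w=10) 6-7(w=11) 7-8(w=8)}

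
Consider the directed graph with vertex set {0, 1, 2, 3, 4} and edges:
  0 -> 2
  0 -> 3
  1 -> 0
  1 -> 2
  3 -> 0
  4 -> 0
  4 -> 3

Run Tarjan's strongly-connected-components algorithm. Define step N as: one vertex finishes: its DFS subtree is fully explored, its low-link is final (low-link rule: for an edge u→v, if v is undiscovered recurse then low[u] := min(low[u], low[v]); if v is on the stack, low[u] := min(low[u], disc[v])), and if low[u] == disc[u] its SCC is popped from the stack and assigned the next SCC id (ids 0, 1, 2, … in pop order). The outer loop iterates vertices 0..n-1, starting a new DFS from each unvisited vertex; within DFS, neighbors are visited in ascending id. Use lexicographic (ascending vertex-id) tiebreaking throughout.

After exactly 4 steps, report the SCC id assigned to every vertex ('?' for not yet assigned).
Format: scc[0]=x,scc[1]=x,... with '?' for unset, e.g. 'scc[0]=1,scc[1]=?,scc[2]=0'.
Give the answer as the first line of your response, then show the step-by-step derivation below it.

scc[0]=1,scc[1]=2,scc[2]=0,scc[3]=1,scc[4]=?

step 1: low=(low[0]=0,low[1]=?,low[2]=1,low[3]=?,low[4]=?); scc=(scc[0]=?,scc[1]=?,scc[2]=0,scc[3]=?,scc[4]=?)
step 2: low=(low[0]=0,low[1]=?,low[2]=1,low[3]=0,low[4]=?); scc=(scc[0]=?,scc[1]=?,scc[2]=0,scc[3]=?,scc[4]=?)
step 3: low=(low[0]=0,low[1]=?,low[2]=1,low[3]=0,low[4]=?); scc=(scc[0]=1,scc[1]=?,scc[2]=0,scc[3]=1,scc[4]=?)
step 4: low=(low[0]=0,low[1]=3,low[2]=1,low[3]=0,low[4]=?); scc=(scc[0]=1,scc[1]=2,scc[2]=0,scc[3]=1,scc[4]=?)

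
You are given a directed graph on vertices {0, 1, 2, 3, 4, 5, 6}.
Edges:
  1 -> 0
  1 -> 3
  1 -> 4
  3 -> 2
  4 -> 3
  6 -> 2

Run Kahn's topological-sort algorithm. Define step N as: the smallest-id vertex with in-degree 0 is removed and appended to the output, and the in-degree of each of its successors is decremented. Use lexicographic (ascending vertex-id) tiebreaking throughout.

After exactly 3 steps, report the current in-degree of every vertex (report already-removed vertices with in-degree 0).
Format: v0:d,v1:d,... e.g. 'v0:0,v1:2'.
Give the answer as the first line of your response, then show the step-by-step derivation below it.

v0:0,v1:0,v2:2,v3:0,v4:0,v5:0,v6:0

step 1: output 1; order=[1]; indeg=(0,0,2,1,0,0,0)
step 2: output 0; order=[1,0]; indeg=(0,0,2,1,0,0,0)
step 3: output 4; order=[1,0,4]; indeg=(0,0,2,0,0,0,0)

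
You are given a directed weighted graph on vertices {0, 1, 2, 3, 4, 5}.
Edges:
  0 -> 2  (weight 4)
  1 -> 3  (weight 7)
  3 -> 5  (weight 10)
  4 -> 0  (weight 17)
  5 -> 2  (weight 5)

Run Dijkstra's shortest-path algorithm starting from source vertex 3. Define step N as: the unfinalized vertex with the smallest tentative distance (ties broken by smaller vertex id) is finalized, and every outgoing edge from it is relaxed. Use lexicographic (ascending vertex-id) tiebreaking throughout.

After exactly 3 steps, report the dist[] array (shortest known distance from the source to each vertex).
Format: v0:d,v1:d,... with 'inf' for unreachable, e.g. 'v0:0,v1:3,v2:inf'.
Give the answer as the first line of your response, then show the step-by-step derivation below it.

v0:inf,v1:inf,v2:15,v3:0,v4:inf,v5:10

step 1: dist = v0:inf,v1:inf,v2:inf,v3:0,v4:inf,v5:10
step 2: dist = v0:inf,v1:inf,v2:15,v3:0,v4:inf,v5:10
step 3: dist = v0:inf,v1:inf,v2:15,v3:0,v4:inf,v5:10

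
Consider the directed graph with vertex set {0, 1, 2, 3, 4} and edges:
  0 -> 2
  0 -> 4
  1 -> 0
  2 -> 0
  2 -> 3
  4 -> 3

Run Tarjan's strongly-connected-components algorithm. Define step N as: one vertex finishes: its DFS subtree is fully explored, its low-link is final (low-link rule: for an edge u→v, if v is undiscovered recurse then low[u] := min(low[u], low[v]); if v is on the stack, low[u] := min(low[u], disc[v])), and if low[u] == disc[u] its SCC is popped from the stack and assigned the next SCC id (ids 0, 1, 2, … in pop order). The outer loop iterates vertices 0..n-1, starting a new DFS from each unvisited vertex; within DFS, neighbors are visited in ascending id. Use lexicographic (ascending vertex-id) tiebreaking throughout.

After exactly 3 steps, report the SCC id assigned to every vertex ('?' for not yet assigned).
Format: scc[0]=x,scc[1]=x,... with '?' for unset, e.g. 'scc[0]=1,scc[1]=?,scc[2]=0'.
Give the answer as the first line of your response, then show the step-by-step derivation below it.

scc[0]=?,scc[1]=?,scc[2]=?,scc[3]=0,scc[4]=1

step 1: low=(low[0]=0,low[1]=?,low[2]=0,low[3]=2,low[4]=?); scc=(scc[0]=?,scc[1]=?,scc[2]=?,scc[3]=0,scc[4]=?)
step 2: low=(low[0]=0,low[1]=?,low[2]=0,low[3]=2,low[4]=?); scc=(scc[0]=?,scc[1]=?,scc[2]=?,scc[3]=0,scc[4]=?)
step 3: low=(low[0]=0,low[1]=?,low[2]=0,low[3]=2,low[4]=3); scc=(scc[0]=?,scc[1]=?,scc[2]=?,scc[3]=0,scc[4]=1)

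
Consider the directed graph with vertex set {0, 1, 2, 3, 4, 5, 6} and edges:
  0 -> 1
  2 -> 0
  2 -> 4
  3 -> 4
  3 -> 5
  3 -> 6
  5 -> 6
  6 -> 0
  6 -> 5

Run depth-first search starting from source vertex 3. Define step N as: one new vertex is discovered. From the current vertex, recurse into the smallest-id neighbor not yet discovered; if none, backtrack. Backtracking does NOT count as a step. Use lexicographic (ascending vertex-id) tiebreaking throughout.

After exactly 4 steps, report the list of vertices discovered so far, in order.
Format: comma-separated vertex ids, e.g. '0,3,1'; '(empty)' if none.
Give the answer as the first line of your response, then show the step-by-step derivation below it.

3,4,5,6

step 1: discover 3; path=3; order=3
step 2: discover 4; path=3>4; order=3,4
step 3: discover 5; path=3>5; order=3,4,5
step 4: discover 6; path=3>5>6; order=3,4,5,6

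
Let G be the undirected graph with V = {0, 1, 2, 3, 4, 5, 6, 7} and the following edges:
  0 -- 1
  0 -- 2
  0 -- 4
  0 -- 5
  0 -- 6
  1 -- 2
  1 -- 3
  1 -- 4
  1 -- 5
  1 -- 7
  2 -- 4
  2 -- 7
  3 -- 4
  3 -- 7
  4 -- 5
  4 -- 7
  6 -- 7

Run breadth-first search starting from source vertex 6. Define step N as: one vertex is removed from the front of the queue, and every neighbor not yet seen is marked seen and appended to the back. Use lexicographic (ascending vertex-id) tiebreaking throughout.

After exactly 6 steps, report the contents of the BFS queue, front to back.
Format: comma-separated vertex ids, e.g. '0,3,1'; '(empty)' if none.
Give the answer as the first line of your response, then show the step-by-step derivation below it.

5,3

step 1: dequeue 6; queue=[0,7]; order=6
step 2: dequeue 0; queue=[7,1,2,4,5]; order=6,0
step 3: dequeue 7; queue=[1,2,4,5,3]; order=6,0,7
step 4: dequeue 1; queue=[2,4,5,3]; order=6,0,7,1
step 5: dequeue 2; queue=[4,5,3]; order=6,0,7,1,2
step 6: dequeue 4; queue=[5,3]; order=6,0,7,1,2,4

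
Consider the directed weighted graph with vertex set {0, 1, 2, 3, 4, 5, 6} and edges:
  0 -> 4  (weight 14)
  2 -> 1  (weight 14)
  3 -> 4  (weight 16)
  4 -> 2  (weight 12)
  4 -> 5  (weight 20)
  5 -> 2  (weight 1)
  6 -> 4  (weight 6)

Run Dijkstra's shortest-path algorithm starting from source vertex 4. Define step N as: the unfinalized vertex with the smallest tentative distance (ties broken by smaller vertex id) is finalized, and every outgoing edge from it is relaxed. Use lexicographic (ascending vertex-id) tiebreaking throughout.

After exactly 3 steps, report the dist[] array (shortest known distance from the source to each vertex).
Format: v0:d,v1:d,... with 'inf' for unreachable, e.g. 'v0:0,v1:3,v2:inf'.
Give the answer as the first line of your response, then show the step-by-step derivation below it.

v0:inf,v1:26,v2:12,v3:inf,v4:0,v5:20,v6:inf

step 1: dist = v0:inf,v1:inf,v2:12,v3:inf,v4:0,v5:20,v6:inf
step 2: dist = v0:inf,v1:26,v2:12,v3:inf,v4:0,v5:20,v6:inf
step 3: dist = v0:inf,v1:26,v2:12,v3:inf,v4:0,v5:20,v6:inf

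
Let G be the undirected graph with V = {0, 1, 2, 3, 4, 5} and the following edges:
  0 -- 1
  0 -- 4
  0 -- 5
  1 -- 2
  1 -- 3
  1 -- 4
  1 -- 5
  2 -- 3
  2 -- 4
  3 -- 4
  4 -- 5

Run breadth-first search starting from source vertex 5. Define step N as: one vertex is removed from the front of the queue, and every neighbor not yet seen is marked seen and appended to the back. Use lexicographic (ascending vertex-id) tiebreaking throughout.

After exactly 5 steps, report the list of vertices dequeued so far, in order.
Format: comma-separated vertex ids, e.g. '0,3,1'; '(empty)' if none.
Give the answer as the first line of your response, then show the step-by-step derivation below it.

5,0,1,4,2

step 1: dequeue 5; queue=[0,1,4]; order=5
step 2: dequeue 0; queue=[1,4]; order=5,0
step 3: dequeue 1; queue=[4,2,3]; order=5,0,1
step 4: dequeue 4; queue=[2,3]; order=5,0,1,4
step 5: dequeue 2; queue=[3]; order=5,0,1,4,2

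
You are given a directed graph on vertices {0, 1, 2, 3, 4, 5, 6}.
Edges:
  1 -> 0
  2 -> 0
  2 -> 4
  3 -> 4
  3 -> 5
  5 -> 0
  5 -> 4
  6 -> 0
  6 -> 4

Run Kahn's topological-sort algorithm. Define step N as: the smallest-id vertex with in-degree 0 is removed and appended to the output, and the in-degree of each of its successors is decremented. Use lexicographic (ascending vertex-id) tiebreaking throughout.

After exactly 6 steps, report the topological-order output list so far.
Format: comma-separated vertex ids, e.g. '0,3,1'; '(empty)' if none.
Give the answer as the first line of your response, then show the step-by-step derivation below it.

1,2,3,5,6,0

step 1: output 1; order=[1]; indeg=(3,0,0,0,4,1,0)
step 2: output 2; order=[1,2]; indeg=(2,0,0,0,3,1,0)
step 3: output 3; order=[1,2,3]; indeg=(2,0,0,0,2,0,0)
step 4: output 5; order=[1,2,3,5]; indeg=(1,0,0,0,1,0,0)
step 5: output 6; order=[1,2,3,5,6]; indeg=(0,0,0,0,0,0,0)
step 6: output 0; order=[1,2,3,5,6,0]; indeg=(0,0,0,0,0,0,0)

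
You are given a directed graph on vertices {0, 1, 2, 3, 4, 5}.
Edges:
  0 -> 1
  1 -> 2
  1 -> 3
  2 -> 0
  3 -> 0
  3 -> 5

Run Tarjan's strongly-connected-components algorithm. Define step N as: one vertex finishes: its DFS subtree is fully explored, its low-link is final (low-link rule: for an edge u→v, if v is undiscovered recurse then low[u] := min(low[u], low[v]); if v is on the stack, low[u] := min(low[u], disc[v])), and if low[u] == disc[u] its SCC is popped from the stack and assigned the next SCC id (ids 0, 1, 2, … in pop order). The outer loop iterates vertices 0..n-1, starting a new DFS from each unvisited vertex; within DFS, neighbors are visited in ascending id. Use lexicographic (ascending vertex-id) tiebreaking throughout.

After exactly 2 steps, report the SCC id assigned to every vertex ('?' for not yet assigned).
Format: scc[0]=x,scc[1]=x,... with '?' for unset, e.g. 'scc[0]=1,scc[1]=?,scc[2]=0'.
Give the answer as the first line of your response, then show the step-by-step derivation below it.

scc[0]=?,scc[1]=?,scc[2]=?,scc[3]=?,scc[4]=?,scc[5]=0

step 1: low=(low[0]=0,low[1]=1,low[2]=0,low[3]=?,low[4]=?,low[5]=?); scc=(scc[0]=?,scc[1]=?,scc[2]=?,scc[3]=?,scc[4]=?,scc[5]=?)
step 2: low=(low[0]=0,low[1]=0,low[2]=0,low[3]=0,low[4]=?,low[5]=4); scc=(scc[0]=?,scc[1]=?,scc[2]=?,scc[3]=?,scc[4]=?,scc[5]=0)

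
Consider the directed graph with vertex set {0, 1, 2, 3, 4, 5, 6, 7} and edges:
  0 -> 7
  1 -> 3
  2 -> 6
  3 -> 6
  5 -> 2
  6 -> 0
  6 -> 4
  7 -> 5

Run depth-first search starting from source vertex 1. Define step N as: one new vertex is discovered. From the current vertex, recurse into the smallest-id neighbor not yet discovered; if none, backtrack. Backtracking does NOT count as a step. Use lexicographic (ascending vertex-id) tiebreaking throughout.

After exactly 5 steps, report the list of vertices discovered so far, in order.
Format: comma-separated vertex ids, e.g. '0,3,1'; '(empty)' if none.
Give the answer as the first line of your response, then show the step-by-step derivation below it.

1,3,6,0,7

step 1: discover 1; path=1; order=1
step 2: discover 3; path=1>3; order=1,3
step 3: discover 6; path=1>3>6; order=1,3,6
step 4: discover 0; path=1>3>6>0; order=1,3,6,0
step 5: discover 7; path=1>3>6>0>7; order=1,3,6,0,7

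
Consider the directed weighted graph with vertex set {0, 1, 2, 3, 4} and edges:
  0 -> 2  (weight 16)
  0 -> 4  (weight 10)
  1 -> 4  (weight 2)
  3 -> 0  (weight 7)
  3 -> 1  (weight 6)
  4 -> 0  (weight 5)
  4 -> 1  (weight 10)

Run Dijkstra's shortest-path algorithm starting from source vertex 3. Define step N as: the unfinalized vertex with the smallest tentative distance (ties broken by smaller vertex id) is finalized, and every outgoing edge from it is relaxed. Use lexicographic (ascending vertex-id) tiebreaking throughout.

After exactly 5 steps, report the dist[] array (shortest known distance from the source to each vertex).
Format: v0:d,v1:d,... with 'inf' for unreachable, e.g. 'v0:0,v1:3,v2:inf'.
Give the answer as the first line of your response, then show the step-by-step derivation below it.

v0:7,v1:6,v2:23,v3:0,v4:8

step 1: dist = v0:7,v1:6,v2:inf,v3:0,v4:inf
step 2: dist = v0:7,v1:6,v2:inf,v3:0,v4:8
step 3: dist = v0:7,v1:6,v2:23,v3:0,v4:8
step 4: dist = v0:7,v1:6,v2:23,v3:0,v4:8
step 5: dist = v0:7,v1:6,v2:23,v3:0,v4:8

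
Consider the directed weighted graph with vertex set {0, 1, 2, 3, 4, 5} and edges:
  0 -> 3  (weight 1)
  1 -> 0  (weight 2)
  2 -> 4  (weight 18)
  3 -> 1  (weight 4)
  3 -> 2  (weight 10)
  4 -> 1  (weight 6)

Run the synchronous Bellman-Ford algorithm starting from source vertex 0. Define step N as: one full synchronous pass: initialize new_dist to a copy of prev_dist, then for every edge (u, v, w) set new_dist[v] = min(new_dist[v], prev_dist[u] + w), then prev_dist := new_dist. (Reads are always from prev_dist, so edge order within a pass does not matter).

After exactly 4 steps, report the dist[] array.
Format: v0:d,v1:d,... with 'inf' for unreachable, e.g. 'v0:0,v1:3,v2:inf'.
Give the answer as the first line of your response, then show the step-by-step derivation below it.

v0:0,v1:5,v2:11,v3:1,v4:29,v5:inf

step 1: dist = v0:0,v1:inf,v2:inf,v3:1,v4:inf,v5:inf
step 2: dist = v0:0,v1:5,v2:11,v3:1,v4:inf,v5:inf
step 3: dist = v0:0,v1:5,v2:11,v3:1,v4:29,v5:inf
step 4: dist = v0:0,v1:5,v2:11,v3:1,v4:29,v5:inf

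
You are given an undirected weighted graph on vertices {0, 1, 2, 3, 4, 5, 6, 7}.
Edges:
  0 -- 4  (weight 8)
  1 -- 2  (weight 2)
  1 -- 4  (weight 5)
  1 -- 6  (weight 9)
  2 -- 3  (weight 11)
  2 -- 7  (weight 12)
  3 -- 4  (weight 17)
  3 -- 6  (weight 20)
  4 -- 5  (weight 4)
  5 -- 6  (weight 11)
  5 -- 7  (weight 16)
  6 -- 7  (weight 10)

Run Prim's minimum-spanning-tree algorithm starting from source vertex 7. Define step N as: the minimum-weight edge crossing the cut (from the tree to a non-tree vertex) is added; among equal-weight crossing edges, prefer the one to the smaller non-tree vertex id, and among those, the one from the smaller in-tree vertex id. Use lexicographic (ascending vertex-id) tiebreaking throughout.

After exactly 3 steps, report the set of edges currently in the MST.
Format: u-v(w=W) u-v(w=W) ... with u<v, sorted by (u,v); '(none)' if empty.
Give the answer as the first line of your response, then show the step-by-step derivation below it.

1-2(w=2) 1-6(w=9) 6-7(w=10)

step 1: add edge 6-7 (w=10); MST = {6-7(w=10)}
step 2: add edge 1-6 (w=9); MST = {1-6(w=9) 6-7(w=10)}
step 3: add edge 1-2 (w=2); MST = {1-2(w=2) 1-6(w=9) 6-7(w=10)}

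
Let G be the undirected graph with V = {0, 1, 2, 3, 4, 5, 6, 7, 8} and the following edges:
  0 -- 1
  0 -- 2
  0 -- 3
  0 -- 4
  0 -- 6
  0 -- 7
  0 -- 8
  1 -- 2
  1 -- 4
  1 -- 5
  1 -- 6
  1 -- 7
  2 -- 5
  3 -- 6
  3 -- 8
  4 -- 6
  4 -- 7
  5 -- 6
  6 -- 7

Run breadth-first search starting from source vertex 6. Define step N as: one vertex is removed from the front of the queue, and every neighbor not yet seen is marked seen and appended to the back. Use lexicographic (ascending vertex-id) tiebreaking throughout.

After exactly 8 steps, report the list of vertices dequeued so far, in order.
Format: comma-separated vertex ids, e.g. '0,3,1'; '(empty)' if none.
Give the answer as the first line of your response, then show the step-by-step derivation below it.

6,0,1,3,4,5,7,2

step 1: dequeue 6; queue=[0,1,3,4,5,7]; order=6
step 2: dequeue 0; queue=[1,3,4,5,7,2,8]; order=6,0
step 3: dequeue 1; queue=[3,4,5,7,2,8]; order=6,0,1
step 4: dequeue 3; queue=[4,5,7,2,8]; order=6,0,1,3
step 5: dequeue 4; queue=[5,7,2,8]; order=6,0,1,3,4
step 6: dequeue 5; queue=[7,2,8]; order=6,0,1,3,4,5
step 7: dequeue 7; queue=[2,8]; order=6,0,1,3,4,5,7
step 8: dequeue 2; queue=[8]; order=6,0,1,3,4,5,7,2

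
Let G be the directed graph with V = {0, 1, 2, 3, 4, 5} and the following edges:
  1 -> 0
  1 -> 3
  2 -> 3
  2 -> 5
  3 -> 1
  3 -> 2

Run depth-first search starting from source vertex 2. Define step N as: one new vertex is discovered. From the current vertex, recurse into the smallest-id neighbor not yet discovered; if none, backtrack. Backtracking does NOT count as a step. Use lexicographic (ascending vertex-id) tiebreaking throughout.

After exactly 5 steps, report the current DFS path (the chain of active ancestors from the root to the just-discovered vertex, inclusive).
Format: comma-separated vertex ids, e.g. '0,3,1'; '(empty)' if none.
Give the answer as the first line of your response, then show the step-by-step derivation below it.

2,5

step 1: discover 2; path=2; order=2
step 2: discover 3; path=2>3; order=2,3
step 3: discover 1; path=2>3>1; order=2,3,1
step 4: discover 0; path=2>3>1>0; order=2,3,1,0
step 5: discover 5; path=2>5; order=2,3,1,0,5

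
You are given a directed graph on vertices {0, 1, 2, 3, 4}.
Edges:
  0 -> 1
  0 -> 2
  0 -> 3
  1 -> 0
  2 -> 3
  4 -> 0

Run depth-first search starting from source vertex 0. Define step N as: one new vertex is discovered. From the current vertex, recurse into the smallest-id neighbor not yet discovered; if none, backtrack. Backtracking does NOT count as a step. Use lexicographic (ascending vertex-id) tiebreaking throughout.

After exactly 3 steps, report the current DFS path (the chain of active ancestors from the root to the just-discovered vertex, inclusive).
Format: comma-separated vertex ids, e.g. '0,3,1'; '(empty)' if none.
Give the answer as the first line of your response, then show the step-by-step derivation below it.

0,2

step 1: discover 0; path=0; order=0
step 2: discover 1; path=0>1; order=0,1
step 3: discover 2; path=0>2; order=0,1,2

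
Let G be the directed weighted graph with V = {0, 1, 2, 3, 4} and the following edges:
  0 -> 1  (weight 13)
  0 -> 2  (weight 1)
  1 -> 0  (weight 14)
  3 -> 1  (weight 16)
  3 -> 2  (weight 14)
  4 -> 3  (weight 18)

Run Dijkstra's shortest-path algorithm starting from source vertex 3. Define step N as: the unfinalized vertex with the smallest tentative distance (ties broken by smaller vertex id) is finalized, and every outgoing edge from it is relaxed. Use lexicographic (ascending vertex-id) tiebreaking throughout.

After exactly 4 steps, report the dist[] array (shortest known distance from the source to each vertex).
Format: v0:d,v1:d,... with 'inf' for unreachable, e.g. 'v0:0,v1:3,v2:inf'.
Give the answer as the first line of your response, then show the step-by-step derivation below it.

v0:30,v1:16,v2:14,v3:0,v4:inf

step 1: dist = v0:inf,v1:16,v2:14,v3:0,v4:inf
step 2: dist = v0:inf,v1:16,v2:14,v3:0,v4:inf
step 3: dist = v0:30,v1:16,v2:14,v3:0,v4:inf
step 4: dist = v0:30,v1:16,v2:14,v3:0,v4:inf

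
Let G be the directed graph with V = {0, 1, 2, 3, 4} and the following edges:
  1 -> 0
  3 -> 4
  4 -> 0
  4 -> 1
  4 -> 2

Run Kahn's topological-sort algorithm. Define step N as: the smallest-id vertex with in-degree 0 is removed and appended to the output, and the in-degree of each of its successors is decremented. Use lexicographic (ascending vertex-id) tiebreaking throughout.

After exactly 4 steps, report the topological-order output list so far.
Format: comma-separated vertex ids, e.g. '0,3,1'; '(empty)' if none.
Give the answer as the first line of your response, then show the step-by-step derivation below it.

3,4,1,0

step 1: output 3; order=[3]; indeg=(2,1,1,0,0)
step 2: output 4; order=[3,4]; indeg=(1,0,0,0,0)
step 3: output 1; order=[3,4,1]; indeg=(0,0,0,0,0)
step 4: output 0; order=[3,4,1,0]; indeg=(0,0,0,0,0)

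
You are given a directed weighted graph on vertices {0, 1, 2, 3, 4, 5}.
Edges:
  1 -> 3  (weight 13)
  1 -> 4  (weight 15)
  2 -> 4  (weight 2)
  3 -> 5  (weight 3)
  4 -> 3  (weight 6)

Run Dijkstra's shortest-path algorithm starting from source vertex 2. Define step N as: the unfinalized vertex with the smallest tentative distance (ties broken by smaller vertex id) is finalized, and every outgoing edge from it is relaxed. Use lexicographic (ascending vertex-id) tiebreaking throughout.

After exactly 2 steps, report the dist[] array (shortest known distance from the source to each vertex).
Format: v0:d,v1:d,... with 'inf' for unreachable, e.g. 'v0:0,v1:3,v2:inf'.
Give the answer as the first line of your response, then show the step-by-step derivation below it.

v0:inf,v1:inf,v2:0,v3:8,v4:2,v5:inf

step 1: dist = v0:inf,v1:inf,v2:0,v3:inf,v4:2,v5:inf
step 2: dist = v0:inf,v1:inf,v2:0,v3:8,v4:2,v5:inf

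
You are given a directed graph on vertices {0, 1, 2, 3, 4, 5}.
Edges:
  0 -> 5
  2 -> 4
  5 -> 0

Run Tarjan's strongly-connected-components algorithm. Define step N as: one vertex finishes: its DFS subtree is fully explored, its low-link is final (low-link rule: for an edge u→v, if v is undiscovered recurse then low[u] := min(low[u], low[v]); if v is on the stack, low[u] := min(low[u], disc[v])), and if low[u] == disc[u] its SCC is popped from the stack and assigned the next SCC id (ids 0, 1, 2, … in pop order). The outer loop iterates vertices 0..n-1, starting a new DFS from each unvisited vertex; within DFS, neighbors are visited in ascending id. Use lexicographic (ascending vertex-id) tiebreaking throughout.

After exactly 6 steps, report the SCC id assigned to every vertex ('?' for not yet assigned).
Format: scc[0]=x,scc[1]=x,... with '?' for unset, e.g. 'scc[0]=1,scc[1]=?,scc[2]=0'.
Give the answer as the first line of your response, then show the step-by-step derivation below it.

scc[0]=0,scc[1]=1,scc[2]=3,scc[3]=4,scc[4]=2,scc[5]=0

step 1: low=(low[0]=0,low[1]=?,low[2]=?,low[3]=?,low[4]=?,low[5]=0); scc=(scc[0]=?,scc[1]=?,scc[2]=?,scc[3]=?,scc[4]=?,scc[5]=?)
step 2: low=(low[0]=0,low[1]=?,low[2]=?,low[3]=?,low[4]=?,low[5]=0); scc=(scc[0]=0,scc[1]=?,scc[2]=?,scc[3]=?,scc[4]=?,scc[5]=0)
step 3: low=(low[0]=0,low[1]=2,low[2]=?,low[3]=?,low[4]=?,low[5]=0); scc=(scc[0]=0,scc[1]=1,scc[2]=?,scc[3]=?,scc[4]=?,scc[5]=0)
step 4: low=(low[0]=0,low[1]=2,low[2]=3,low[3]=?,low[4]=4,low[5]=0); scc=(scc[0]=0,scc[1]=1,scc[2]=?,scc[3]=?,scc[4]=2,scc[5]=0)
step 5: low=(low[0]=0,low[1]=2,low[2]=3,low[3]=?,low[4]=4,low[5]=0); scc=(scc[0]=0,scc[1]=1,scc[2]=3,scc[3]=?,scc[4]=2,scc[5]=0)
step 6: low=(low[0]=0,low[1]=2,low[2]=3,low[3]=5,low[4]=4,low[5]=0); scc=(scc[0]=0,scc[1]=1,scc[2]=3,scc[3]=4,scc[4]=2,scc[5]=0)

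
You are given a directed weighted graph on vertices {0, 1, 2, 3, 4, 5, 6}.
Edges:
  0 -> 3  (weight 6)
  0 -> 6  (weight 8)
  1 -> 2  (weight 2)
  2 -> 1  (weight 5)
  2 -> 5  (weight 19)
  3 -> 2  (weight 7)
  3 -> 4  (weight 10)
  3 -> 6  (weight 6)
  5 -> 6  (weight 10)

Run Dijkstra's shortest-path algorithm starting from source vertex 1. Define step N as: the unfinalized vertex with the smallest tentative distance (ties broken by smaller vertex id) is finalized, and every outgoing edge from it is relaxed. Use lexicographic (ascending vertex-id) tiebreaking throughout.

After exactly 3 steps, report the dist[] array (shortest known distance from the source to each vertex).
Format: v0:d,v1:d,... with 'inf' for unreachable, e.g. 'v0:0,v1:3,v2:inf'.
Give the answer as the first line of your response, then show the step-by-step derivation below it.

v0:inf,v1:0,v2:2,v3:inf,v4:inf,v5:21,v6:31

step 1: dist = v0:inf,v1:0,v2:2,v3:inf,v4:inf,v5:inf,v6:inf
step 2: dist = v0:inf,v1:0,v2:2,v3:inf,v4:inf,v5:21,v6:inf
step 3: dist = v0:inf,v1:0,v2:2,v3:inf,v4:inf,v5:21,v6:31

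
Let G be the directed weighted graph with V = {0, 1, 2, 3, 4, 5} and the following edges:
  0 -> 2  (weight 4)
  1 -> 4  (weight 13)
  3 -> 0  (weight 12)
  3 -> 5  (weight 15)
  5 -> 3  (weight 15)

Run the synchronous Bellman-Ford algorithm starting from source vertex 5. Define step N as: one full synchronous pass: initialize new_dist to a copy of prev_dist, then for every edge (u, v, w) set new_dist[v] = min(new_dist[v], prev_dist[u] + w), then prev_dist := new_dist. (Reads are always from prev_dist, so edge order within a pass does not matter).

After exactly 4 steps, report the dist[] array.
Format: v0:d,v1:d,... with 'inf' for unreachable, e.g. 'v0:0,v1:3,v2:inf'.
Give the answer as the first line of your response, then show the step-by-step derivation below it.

v0:27,v1:inf,v2:31,v3:15,v4:inf,v5:0

step 1: dist = v0:inf,v1:inf,v2:inf,v3:15,v4:inf,v5:0
step 2: dist = v0:27,v1:inf,v2:inf,v3:15,v4:inf,v5:0
step 3: dist = v0:27,v1:inf,v2:31,v3:15,v4:inf,v5:0
step 4: dist = v0:27,v1:inf,v2:31,v3:15,v4:inf,v5:0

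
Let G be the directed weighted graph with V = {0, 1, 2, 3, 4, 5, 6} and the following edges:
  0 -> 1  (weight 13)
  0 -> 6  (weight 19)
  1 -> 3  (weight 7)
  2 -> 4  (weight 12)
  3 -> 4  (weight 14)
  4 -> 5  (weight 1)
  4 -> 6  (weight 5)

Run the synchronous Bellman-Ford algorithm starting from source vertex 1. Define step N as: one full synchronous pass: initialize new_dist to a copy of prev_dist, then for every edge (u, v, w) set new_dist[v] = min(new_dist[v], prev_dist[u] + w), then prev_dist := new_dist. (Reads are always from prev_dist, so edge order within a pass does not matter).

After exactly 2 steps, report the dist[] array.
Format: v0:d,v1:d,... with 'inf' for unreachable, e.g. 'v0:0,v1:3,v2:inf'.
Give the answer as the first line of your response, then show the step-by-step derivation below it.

v0:inf,v1:0,v2:inf,v3:7,v4:21,v5:inf,v6:inf

step 1: dist = v0:inf,v1:0,v2:inf,v3:7,v4:inf,v5:inf,v6:inf
step 2: dist = v0:inf,v1:0,v2:inf,v3:7,v4:21,v5:inf,v6:inf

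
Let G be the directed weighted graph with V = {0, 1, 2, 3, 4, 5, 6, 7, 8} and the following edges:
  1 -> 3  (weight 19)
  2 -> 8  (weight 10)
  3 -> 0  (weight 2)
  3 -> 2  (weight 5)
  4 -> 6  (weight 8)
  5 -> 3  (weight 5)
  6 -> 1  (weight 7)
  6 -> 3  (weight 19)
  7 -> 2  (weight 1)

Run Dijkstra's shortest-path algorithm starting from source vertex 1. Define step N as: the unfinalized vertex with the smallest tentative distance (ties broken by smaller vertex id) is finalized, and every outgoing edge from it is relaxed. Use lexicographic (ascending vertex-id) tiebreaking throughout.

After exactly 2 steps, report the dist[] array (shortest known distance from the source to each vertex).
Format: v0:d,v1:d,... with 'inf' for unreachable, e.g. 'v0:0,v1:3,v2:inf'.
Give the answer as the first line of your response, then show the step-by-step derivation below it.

v0:21,v1:0,v2:24,v3:19,v4:inf,v5:inf,v6:inf,v7:inf,v8:inf

step 1: dist = v0:inf,v1:0,v2:inf,v3:19,v4:inf,v5:inf,v6:inf,v7:inf,v8:inf
step 2: dist = v0:21,v1:0,v2:24,v3:19,v4:inf,v5:inf,v6:inf,v7:inf,v8:inf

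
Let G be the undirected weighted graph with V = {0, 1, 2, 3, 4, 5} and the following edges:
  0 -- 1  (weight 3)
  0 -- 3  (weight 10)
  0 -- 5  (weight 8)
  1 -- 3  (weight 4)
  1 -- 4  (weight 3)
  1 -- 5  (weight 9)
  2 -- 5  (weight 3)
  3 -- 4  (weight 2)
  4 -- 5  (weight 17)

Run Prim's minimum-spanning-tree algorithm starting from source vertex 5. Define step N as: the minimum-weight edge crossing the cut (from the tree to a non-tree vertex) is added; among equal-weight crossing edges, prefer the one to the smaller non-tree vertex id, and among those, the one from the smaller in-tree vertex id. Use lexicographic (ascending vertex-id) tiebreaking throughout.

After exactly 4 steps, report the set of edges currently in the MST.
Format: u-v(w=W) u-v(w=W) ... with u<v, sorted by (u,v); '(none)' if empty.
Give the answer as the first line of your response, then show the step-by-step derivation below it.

0-1(w=3) 0-5(w=8) 1-4(w=3) 2-5(w=3)

step 1: add edge 2-5 (w=3); MST = {2-5(w=3)}
step 2: add edge 0-5 (w=8); MST = {0-5(w=8) 2-5(w=3)}
step 3: add edge 0-1 (w=3); MST = {0-1(w=3) 0-5(w=8) 2-5(w=3)}
step 4: add edge 1-4 (w=3); MST = {0-1(w=3) 0-5(w=8) 1-4(w=3) 2-5(w=3)}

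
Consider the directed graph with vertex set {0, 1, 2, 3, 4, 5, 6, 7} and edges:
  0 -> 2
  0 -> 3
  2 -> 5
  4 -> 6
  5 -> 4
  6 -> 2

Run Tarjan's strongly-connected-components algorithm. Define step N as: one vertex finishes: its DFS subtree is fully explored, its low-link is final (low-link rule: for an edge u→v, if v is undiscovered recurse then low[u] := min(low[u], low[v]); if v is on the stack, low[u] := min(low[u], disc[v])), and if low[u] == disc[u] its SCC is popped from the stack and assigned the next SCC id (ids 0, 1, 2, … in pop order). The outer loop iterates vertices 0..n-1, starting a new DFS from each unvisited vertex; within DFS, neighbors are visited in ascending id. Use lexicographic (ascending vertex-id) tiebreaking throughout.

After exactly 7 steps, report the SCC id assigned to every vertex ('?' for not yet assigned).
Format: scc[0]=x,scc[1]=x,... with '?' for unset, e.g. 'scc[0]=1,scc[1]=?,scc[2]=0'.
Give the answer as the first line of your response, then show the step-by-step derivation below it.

scc[0]=2,scc[1]=3,scc[2]=0,scc[3]=1,scc[4]=0,scc[5]=0,scc[6]=0,scc[7]=?

step 1: low=(low[0]=0,low[1]=?,low[2]=1,low[3]=?,low[4]=3,low[5]=2,low[6]=1,low[7]=?); scc=(scc[0]=?,scc[1]=?,scc[2]=?,scc[3]=?,scc[4]=?,scc[5]=?,scc[6]=?,scc[7]=?)
step 2: low=(low[0]=0,low[1]=?,low[2]=1,low[3]=?,low[4]=1,low[5]=2,low[6]=1,low[7]=?); scc=(scc[0]=?,scc[1]=?,scc[2]=?,scc[3]=?,scc[4]=?,scc[5]=?,scc[6]=?,scc[7]=?)
step 3: low=(low[0]=0,low[1]=?,low[2]=1,low[3]=?,low[4]=1,low[5]=1,low[6]=1,low[7]=?); scc=(scc[0]=?,scc[1]=?,scc[2]=?,scc[3]=?,scc[4]=?,scc[5]=?,scc[6]=?,scc[7]=?)
step 4: low=(low[0]=0,low[1]=?,low[2]=1,low[3]=?,low[4]=1,low[5]=1,low[6]=1,low[7]=?); scc=(scc[0]=?,scc[1]=?,scc[2]=0,scc[3]=?,scc[4]=0,scc[5]=0,scc[6]=0,scc[7]=?)
step 5: low=(low[0]=0,low[1]=?,low[2]=1,low[3]=5,low[4]=1,low[5]=1,low[6]=1,low[7]=?); scc=(scc[0]=?,scc[1]=?,scc[2]=0,scc[3]=1,scc[4]=0,scc[5]=0,scc[6]=0,scc[7]=?)
step 6: low=(low[0]=0,low[1]=?,low[2]=1,low[3]=5,low[4]=1,low[5]=1,low[6]=1,low[7]=?); scc=(scc[0]=2,scc[1]=?,scc[2]=0,scc[3]=1,scc[4]=0,scc[5]=0,scc[6]=0,scc[7]=?)
step 7: low=(low[0]=0,low[1]=6,low[2]=1,low[3]=5,low[4]=1,low[5]=1,low[6]=1,low[7]=?); scc=(scc[0]=2,scc[1]=3,scc[2]=0,scc[3]=1,scc[4]=0,scc[5]=0,scc[6]=0,scc[7]=?)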